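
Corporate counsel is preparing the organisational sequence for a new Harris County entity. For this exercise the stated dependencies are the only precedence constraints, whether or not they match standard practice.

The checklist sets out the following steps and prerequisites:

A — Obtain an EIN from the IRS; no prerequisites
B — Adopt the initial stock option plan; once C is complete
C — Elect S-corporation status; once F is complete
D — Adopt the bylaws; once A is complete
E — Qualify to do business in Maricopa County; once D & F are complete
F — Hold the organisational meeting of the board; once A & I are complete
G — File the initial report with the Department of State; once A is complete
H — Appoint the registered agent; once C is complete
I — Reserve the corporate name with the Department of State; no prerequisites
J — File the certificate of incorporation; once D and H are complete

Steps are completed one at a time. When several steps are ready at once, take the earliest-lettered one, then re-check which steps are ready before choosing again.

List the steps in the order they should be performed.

A → D → G → I → F → C → B → E → H → J

A and I have no prerequisites; A has the earlier label, so A is first.
D, G and I are all available; D has the earlier label → D.
Now G and I have their prerequisites met. G has the earlier label, so G next.
That leaves I as the only ready step → I.
Next only F has its prerequisites met → F.
Now C and E have their prerequisites met. C has the earlier label, so C next.
B and H now also ready, so the ready set is {B, E, H}; B has the earlier label → B.
E and H are both available; E has the earlier label → E.
H is the only step now ready → H.
That leaves J as the only ready step → J.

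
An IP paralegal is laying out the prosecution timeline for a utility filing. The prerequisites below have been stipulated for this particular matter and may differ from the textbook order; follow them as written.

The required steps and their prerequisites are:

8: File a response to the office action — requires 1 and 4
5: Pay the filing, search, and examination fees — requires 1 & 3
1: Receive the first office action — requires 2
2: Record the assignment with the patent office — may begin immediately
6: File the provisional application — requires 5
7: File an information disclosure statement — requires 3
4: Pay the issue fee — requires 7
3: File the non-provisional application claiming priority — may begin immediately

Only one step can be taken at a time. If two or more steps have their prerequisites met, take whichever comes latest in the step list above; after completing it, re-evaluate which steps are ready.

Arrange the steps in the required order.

3 and 2 have no prerequisites; 3 is listed later, so 3 is first.
7 now also ready, so the ready set is {7, 2}; 7 is listed later → 7.
4 and 2 are both available; 4 is listed later → 4.
Next only 2 has its prerequisites met → 2.
That leaves 1 as the only ready step → 1.
Now 5 and 8 have their prerequisites met. 5 is listed later, so 5 next.
6 and 8 are both available; 6 is listed later → 6.
8 needed 4 and 1, now all done → 8.

3 7 4 2 1 5 6 8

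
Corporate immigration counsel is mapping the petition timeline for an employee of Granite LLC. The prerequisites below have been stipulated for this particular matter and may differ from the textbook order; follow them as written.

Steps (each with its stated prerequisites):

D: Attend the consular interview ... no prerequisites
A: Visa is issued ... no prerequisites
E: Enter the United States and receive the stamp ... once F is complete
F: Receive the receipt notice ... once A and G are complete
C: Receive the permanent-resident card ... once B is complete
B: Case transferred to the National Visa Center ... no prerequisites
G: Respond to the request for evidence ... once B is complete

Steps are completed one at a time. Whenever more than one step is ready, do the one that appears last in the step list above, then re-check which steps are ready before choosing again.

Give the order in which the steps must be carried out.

B G C A F E D

B, A and D have no prerequisites; B is listed later, so B is first.
G and C now also ready, so the ready set is {G, C, A, D}; G is listed later → G.
Now C, A and D have their prerequisites met. C is listed later, so C next.
Ready: A and D. A is listed later → A.
F now also ready, so the ready set is {F, D}; F is listed later → F.
E and D are both available; E is listed later → E.
D is the only step now ready → D.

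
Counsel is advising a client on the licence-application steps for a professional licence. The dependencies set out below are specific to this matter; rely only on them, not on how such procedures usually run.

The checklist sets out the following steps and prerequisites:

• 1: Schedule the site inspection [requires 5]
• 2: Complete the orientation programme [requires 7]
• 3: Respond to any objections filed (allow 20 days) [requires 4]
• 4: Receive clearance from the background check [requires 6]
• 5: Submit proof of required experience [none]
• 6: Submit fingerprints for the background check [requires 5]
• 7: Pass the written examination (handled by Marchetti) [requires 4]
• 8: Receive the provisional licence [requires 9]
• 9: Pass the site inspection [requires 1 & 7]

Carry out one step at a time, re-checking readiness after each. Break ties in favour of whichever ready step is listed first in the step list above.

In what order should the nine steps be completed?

5 has no prerequisites → 5 first.
Ready: 1 and 6. 1 is listed earlier → 1.
6 needed 5, now all done → 6.
That leaves 4 as the only ready step → 4.
Now 3 and 7 have their prerequisites met. 3 is listed earlier, so 3 next.
7 is the only step now ready → 7.
Now 2 and 9 have their prerequisites met. 2 is listed earlier, so 2 next.
9 is the only step now ready → 9.
8 needed 9, now all done → 8.

5 → 1 → 6 → 4 → 3 → 7 → 2 → 9 → 8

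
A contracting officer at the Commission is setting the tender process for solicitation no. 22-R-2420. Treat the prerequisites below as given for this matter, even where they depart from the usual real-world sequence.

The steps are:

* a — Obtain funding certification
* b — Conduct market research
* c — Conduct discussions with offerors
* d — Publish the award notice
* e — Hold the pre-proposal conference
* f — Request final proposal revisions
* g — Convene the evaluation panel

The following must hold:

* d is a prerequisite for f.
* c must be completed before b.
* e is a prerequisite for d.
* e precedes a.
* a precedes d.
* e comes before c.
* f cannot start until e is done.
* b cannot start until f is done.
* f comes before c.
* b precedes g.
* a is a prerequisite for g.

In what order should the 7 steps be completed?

Only e has no prerequisites, so it is first.
a needed e, now all done → a.
d needed a and e, now all done → d.
Next only f has its prerequisites met → f.
That leaves c as the only ready step → c.
b needed c and f, now all done → b.
Next only g has its prerequisites met → g.

e, a, d, f, c, b, g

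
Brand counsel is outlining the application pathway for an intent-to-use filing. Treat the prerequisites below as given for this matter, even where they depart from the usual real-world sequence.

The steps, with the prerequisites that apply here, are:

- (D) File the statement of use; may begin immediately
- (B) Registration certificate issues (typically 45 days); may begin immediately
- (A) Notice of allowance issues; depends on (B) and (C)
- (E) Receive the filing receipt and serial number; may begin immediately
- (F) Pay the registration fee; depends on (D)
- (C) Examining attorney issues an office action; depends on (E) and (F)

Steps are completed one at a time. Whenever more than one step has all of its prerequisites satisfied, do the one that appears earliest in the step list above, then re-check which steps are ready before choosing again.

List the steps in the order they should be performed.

(D), (B) and (E) have no prerequisites; (D) is listed earlier, so (D) is first.
Ready: (B), (E) and (F). (B) is listed earlier → (B).
Ready: (E) and (F). (E) is listed earlier → (E).
Next only (F) has its prerequisites met → (F).
(C) is the only step now ready → (C).
(A) needed (B) and (C), now all done → (A).

(D), (B), (E), (F), (C), (A)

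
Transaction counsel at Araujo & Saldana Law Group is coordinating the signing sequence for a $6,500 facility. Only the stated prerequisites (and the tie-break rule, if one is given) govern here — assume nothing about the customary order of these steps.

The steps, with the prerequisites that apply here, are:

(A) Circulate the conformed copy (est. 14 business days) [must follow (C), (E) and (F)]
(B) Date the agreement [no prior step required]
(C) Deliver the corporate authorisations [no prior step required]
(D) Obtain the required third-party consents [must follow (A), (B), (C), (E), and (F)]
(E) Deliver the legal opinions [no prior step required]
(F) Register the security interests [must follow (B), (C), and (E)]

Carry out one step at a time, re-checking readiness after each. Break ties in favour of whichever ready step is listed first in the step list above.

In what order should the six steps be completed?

(B) (C) (E) (F) (A) (D)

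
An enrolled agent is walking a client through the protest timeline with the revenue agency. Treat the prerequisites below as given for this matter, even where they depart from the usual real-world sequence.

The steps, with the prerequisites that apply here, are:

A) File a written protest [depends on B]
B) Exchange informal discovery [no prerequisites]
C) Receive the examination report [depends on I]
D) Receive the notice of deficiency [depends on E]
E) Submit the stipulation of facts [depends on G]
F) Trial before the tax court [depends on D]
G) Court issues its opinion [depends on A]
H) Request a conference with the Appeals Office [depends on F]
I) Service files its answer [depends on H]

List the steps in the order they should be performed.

B is the only step with nothing outstanding, so it goes first.
A needed B, now all done → A.
G is the only step now ready → G.
Next only E has its prerequisites met → E.
D needed E, now all done → D.
F needed D, now all done → F.
H is the only step now ready → H.
I is the only step now ready → I.
C needed I, now all done → C.

B, A, G, E, D, F, H, I, C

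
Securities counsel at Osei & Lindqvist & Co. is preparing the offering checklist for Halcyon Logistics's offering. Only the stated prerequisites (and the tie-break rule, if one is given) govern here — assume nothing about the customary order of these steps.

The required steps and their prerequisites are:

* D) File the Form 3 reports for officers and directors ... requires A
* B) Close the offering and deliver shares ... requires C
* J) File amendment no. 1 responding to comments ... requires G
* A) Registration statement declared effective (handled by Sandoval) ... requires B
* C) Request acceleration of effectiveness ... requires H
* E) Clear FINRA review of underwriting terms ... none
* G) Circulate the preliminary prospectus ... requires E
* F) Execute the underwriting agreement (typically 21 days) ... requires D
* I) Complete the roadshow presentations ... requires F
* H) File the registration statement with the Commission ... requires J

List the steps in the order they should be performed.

E G J H C B A D F I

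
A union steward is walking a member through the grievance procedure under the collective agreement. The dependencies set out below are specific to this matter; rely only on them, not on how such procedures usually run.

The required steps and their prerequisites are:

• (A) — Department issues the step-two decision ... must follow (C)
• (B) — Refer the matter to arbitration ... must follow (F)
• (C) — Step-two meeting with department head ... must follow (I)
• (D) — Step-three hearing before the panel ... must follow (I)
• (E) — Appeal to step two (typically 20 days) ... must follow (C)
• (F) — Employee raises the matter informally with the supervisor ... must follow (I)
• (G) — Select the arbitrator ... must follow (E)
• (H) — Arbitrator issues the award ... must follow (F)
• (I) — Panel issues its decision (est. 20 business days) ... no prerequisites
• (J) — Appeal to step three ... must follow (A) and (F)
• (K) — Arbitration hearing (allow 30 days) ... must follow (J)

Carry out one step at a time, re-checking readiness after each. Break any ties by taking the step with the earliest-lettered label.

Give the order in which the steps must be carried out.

(I) is the only step with nothing outstanding, so it goes first.
Ready: (C), (D) and (F). (C) has the earlier label → (C).
Now (A), (D), (E) and (F) have their prerequisites met. (A) has the earlier label, so (A) next.
Ready: (D), (E) and (F). (D) has the earlier label → (D).
Now (E) and (F) have their prerequisites met. (E) has the earlier label, so (E) next.
(G) now also ready, so the ready set is {(F), (G)}; (F) has the earlier label → (F).
Ready: (B), (G), (H) and (J). (B) has the earlier label → (B).
Ready: (G), (H) and (J). (G) has the earlier label → (G).
Now (H) and (J) have their prerequisites met. (H) has the earlier label, so (H) next.
(J) needed (A) and (F), now all done → (J).
(K) needed (J), now all done → (K).

(I), (C), (A), (D), (E), (F), (B), (G), (H), (J), (K)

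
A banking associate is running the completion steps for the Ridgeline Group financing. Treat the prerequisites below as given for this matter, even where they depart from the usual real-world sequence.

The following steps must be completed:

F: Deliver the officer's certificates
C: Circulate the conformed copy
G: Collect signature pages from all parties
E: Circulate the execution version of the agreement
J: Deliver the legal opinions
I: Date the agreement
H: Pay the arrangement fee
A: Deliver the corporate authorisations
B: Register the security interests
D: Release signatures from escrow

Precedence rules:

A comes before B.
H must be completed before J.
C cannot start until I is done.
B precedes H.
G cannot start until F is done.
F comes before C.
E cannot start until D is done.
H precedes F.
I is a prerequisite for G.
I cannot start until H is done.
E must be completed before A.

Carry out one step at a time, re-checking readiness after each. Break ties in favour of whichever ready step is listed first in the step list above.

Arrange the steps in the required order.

D, E, A, B, H, F, J, I, C, G

D has no prerequisites → D first.
E is the only step now ready → E.
A needed E, now all done → A.
B needed A, now all done → B.
H needed B, now all done → H.
Ready: F, J and I. F is listed earlier → F.
Now J and I have their prerequisites met. J is listed earlier, so J next.
That leaves I as the only ready step → I.
C and G are both available; C is listed earlier → C.
Next only G has its prerequisites met → G.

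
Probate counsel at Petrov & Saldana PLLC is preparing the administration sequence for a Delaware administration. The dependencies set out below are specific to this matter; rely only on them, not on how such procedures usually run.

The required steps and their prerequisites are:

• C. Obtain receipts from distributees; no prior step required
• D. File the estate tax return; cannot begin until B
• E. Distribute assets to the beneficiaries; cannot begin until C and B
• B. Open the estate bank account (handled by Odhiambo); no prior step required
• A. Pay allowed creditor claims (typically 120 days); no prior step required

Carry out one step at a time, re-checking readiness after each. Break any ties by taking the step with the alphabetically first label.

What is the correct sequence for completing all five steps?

A B C D E

Nothing is required for A, B and C. A has the earlier label → A first.
Ready: B and C. B has the earlier label → B.
C and D are both available; C has the earlier label → C.
E now also ready, so the ready set is {D, E}; D has the earlier label → D.
E is the only step now ready → E.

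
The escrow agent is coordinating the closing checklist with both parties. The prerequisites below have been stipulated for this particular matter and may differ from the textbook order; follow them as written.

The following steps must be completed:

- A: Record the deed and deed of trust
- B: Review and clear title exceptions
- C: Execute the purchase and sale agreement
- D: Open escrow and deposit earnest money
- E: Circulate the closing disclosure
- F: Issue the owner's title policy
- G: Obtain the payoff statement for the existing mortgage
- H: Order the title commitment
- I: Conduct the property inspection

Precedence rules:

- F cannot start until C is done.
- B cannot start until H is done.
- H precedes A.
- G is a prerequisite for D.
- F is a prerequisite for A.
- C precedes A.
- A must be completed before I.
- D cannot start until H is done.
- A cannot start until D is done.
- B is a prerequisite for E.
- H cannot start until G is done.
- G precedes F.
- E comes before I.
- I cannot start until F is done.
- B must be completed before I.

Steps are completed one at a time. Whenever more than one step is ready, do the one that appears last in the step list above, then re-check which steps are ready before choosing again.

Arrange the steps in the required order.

G, H, D, C, F, B, E, A, I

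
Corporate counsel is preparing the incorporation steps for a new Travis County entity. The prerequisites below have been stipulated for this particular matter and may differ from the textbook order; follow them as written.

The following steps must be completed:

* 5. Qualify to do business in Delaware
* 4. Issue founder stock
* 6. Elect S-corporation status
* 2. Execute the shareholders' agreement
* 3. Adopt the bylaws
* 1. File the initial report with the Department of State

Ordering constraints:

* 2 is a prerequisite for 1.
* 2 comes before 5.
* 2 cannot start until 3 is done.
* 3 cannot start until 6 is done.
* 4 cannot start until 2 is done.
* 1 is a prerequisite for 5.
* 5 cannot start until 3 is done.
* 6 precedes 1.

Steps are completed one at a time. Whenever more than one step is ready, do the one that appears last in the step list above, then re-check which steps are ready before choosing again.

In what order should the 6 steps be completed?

6 → 3 → 2 → 1 → 4 → 5

6 has no prerequisites → 6 first.
3 needed 6, now all done → 3.
2 needed 3, now all done → 2.
Ready: 1 and 4. 1 is listed later → 1.
5 now also ready, so the ready set is {4, 5}; 4 is listed later → 4.
5 needed 1, 3 and 2, now all done → 5.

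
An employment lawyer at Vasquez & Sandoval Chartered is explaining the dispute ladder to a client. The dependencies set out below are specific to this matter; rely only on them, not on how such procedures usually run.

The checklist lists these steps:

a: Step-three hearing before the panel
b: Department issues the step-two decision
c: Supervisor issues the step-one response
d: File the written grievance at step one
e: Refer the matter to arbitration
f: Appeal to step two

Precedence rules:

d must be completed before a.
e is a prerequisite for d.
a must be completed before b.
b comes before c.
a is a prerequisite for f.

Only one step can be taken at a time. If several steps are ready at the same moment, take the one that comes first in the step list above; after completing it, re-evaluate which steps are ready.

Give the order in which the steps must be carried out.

e, d, a, b, c, f

e has no prerequisites → e first.
d is the only step now ready → d.
a needed d, now all done → a.
Now b and f have their prerequisites met. b is listed earlier, so b next.
c now also ready, so the ready set is {c, f}; c is listed earlier → c.
f is the only step now ready → f.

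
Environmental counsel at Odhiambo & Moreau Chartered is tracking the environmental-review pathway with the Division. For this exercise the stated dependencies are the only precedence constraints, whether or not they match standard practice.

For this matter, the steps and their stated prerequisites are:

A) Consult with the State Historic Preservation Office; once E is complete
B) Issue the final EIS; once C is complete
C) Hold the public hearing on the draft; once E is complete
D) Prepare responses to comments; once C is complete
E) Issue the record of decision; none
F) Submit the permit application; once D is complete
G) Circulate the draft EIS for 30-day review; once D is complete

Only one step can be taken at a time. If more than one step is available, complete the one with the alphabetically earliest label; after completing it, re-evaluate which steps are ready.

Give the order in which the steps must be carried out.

E has no prerequisites → E first.
Ready: A and C. A has the earlier label → A.
C needed E, now all done → C.
Now B and D have their prerequisites met. B has the earlier label, so B next.
Next only D has its prerequisites met → D.
Ready: F and G. F has the earlier label → F.
G needed D, now all done → G.

E, A, C, B, D, F, G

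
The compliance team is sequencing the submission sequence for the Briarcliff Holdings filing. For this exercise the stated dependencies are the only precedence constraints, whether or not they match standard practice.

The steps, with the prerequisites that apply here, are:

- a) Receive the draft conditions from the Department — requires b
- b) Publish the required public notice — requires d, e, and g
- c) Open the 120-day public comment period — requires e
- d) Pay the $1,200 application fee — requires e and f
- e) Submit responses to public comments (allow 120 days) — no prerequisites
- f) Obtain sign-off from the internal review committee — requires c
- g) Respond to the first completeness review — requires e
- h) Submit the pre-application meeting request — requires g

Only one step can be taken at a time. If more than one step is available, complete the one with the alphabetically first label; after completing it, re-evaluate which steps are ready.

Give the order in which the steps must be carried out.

e is the only step with nothing outstanding, so it goes first.
c and g are both available; c has the earlier label → c.
Now f and g have their prerequisites met. f has the earlier label, so f next.
Ready: d and g. d has the earlier label → d.
g needed e, now all done → g.
Now b and h have their prerequisites met. b has the earlier label, so b next.
a now also ready, so the ready set is {a, h}; a has the earlier label → a.
That leaves h as the only ready step → h.

e, c, f, d, g, b, a, h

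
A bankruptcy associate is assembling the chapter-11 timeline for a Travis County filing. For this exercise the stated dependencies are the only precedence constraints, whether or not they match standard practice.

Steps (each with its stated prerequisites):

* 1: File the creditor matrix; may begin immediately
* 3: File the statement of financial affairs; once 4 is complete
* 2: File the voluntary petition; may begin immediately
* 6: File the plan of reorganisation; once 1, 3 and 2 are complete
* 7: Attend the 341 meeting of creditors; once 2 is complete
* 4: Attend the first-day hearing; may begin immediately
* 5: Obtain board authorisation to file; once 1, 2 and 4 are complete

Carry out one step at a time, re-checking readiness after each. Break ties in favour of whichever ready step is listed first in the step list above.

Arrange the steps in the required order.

Nothing is required for 1, 2 and 4. 1 is listed earlier → 1 first.
2 and 4 are both available; 2 is listed earlier → 2.
Ready: 7 and 4. 7 is listed earlier → 7.
Next only 4 has its prerequisites met → 4.
3 and 5 are both available; 3 is listed earlier → 3.
6 now also ready, so the ready set is {6, 5}; 6 is listed earlier → 6.
Next only 5 has its prerequisites met → 5.

1 2 7 4 3 6 5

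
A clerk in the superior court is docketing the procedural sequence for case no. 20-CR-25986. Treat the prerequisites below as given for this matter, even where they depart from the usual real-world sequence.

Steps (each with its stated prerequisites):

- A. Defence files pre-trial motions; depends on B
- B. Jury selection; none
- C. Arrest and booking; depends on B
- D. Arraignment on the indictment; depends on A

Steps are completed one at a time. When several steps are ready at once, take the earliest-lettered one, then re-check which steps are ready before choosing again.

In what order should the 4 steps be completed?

B A C D

B is the only step with nothing outstanding, so it goes first.
Ready: A and C. A has the earlier label → A.
D now also ready, so the ready set is {C, D}; C has the earlier label → C.
That leaves D as the only ready step → D.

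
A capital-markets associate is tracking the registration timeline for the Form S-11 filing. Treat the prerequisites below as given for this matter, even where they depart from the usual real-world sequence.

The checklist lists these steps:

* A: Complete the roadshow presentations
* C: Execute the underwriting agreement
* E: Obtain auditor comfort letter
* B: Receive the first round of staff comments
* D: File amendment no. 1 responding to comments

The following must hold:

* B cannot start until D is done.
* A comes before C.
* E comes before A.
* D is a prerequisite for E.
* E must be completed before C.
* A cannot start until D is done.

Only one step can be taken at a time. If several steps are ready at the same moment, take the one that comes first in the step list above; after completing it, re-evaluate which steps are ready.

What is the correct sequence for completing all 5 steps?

D → E → A → C → B

D is the only step with nothing outstanding, so it goes first.
Now E and B have their prerequisites met. E is listed earlier, so E next.
A now also ready, so the ready set is {A, B}; A is listed earlier → A.
C now also ready, so the ready set is {C, B}; C is listed earlier → C.
B needed D, now all done → B.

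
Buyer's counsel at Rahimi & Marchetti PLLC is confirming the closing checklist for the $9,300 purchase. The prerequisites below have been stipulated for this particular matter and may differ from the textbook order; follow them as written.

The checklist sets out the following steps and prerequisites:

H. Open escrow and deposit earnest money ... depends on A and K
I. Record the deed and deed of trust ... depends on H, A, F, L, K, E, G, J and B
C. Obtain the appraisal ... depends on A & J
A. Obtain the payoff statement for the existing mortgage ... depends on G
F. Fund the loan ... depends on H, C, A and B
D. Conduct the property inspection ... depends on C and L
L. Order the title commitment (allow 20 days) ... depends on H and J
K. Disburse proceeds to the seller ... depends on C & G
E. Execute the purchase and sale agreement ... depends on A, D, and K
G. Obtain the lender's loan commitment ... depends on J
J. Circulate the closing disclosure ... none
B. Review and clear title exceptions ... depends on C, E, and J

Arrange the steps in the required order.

J, G, A, C, K, H, L, D, E, B, F, I

J has no prerequisites → J first.
G needed J, now all done → G.
A is the only step now ready → A.
Next only C has its prerequisites met → C.
That leaves K as the only ready step → K.
H needed A and K, now all done → H.
L needed H and J, now all done → L.
D needed C and L, now all done → D.
E is the only step now ready → E.
B needed C, E and J, now all done → B.
That leaves F as the only ready step → F.
I needed H, A, F, L, K, E, G, J and B, now all done → I.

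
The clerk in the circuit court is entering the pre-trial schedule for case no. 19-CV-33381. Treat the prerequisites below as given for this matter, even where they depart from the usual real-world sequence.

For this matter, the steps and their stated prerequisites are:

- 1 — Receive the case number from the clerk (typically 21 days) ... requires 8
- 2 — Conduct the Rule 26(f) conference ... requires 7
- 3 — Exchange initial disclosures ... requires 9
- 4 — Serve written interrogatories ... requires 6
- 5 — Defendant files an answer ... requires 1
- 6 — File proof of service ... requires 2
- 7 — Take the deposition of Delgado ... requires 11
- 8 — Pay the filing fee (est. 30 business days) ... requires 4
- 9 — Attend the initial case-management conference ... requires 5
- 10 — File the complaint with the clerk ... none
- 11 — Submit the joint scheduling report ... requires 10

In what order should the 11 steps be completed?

10, 11, 7, 2, 6, 4, 8, 1, 5, 9, 3

10 has no prerequisites → 10 first.
That leaves 11 as the only ready step → 11.
7 needed 11, now all done → 7.
2 needed 7, now all done → 2.
6 is the only step now ready → 6.
4 is the only step now ready → 4.
Next only 8 has its prerequisites met → 8.
That leaves 1 as the only ready step → 1.
5 needed 1, now all done → 5.
Next only 9 has its prerequisites met → 9.
3 needed 9, now all done → 3.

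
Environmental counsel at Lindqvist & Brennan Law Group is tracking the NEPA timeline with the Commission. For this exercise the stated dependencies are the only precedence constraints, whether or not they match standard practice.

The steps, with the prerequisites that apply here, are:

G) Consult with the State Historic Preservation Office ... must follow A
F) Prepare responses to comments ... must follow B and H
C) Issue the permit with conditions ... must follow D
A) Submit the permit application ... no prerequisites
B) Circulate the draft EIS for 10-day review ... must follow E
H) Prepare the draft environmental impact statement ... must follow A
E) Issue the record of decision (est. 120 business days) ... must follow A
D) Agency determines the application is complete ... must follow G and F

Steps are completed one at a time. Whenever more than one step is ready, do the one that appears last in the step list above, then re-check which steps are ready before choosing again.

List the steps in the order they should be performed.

A is the only step with nothing outstanding, so it goes first.
E, H and G are all available; E is listed later → E.
Now H, B and G have their prerequisites met. H is listed later, so H next.
Now B and G have their prerequisites met. B is listed later, so B next.
F now also ready, so the ready set is {F, G}; F is listed later → F.
G needed A, now all done → G.
D needed F and G, now all done → D.
Next only C has its prerequisites met → C.

A → E → H → B → F → G → D → C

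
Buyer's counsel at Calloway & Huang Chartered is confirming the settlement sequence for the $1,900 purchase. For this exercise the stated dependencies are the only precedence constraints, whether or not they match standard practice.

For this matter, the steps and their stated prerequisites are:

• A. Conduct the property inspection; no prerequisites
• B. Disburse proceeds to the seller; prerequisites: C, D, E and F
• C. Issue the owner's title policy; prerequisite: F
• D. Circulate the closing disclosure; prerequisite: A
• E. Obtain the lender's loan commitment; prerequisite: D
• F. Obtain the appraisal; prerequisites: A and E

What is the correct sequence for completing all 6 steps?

A D E F C B

A has no prerequisites → A first.
D is the only step now ready → D.
That leaves E as the only ready step → E.
That leaves F as the only ready step → F.
C is the only step now ready → C.
Next only B has its prerequisites met → B.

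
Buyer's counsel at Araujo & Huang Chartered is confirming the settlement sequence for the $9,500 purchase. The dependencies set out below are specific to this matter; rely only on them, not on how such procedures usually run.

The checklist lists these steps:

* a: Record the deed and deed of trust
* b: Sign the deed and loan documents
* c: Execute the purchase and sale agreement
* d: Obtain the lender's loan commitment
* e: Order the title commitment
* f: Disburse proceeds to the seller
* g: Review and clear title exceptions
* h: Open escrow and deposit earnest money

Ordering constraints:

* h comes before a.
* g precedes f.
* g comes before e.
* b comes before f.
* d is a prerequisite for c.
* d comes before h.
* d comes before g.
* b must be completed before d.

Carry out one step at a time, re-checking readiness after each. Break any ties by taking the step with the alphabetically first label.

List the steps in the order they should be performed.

b d c g e f h a

b is the only step with nothing outstanding, so it goes first.
d needed b, now all done → d.
Now c, g and h have their prerequisites met. c has the earlier label, so c next.
Ready: g and h. g has the earlier label → g.
e and f now also ready, so the ready set is {e, f, h}; e has the earlier label → e.
f and h are both available; f has the earlier label → f.
h needed d, now all done → h.
a needed h, now all done → a.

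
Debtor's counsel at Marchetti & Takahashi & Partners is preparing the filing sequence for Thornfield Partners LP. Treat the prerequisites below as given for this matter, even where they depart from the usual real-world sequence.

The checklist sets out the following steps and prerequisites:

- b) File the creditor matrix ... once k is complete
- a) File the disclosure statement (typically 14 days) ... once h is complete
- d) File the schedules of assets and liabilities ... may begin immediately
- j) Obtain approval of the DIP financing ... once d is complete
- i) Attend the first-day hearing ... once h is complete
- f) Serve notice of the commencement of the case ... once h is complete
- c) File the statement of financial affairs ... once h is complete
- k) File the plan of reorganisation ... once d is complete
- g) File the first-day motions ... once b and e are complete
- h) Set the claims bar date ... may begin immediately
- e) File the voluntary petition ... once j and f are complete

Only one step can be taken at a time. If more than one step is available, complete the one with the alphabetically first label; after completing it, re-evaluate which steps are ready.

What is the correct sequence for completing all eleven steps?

d and h have no prerequisites; d has the earlier label, so d is first.
h, j and k are all available; h has the earlier label → h.
Ready: a, c, f, i, j and k. a has the earlier label → a.
c, f, i, j and k are all available; c has the earlier label → c.
Ready: f, i, j and k. f has the earlier label → f.
Now i, j and k have their prerequisites met. i has the earlier label, so i next.
j and k are both available; j has the earlier label → j.
Ready: e and k. e has the earlier label → e.
k is the only step now ready → k.
b is the only step now ready → b.
That leaves g as the only ready step → g.

d, h, a, c, f, i, j, e, k, b, g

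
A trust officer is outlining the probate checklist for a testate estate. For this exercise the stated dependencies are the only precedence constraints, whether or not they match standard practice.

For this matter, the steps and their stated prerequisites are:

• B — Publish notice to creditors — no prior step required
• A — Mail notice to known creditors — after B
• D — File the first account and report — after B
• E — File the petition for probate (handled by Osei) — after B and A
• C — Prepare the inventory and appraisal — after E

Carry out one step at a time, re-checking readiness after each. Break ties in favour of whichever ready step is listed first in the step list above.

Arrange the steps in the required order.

B, A, D, E, C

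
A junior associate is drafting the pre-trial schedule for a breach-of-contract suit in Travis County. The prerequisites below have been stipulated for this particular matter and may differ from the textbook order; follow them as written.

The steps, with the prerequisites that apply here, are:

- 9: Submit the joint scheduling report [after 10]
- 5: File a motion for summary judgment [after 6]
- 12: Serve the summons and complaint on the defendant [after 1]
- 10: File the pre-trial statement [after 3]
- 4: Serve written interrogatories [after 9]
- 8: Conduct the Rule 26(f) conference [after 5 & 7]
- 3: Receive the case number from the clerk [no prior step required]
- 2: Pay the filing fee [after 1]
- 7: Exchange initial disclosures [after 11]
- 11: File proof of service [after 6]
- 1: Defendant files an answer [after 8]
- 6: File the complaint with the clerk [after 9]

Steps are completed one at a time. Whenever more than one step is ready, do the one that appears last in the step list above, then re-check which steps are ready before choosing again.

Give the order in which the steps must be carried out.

3 has no prerequisites → 3 first.
10 needed 3, now all done → 10.
9 needed 10, now all done → 9.
Now 6 and 4 have their prerequisites met. 6 is listed later, so 6 next.
11 and 5 now also ready, so the ready set is {11, 4, 5}; 11 is listed later → 11.
7 now also ready, so the ready set is {7, 4, 5}; 7 is listed later → 7.
Now 4 and 5 have their prerequisites met. 4 is listed later, so 4 next.
5 needed 6, now all done → 5.
Next only 8 has its prerequisites met → 8.
Next only 1 has its prerequisites met → 1.
Ready: 2 and 12. 2 is listed later → 2.
Next only 12 has its prerequisites met → 12.

3 10 9 6 11 7 4 5 8 1 2 12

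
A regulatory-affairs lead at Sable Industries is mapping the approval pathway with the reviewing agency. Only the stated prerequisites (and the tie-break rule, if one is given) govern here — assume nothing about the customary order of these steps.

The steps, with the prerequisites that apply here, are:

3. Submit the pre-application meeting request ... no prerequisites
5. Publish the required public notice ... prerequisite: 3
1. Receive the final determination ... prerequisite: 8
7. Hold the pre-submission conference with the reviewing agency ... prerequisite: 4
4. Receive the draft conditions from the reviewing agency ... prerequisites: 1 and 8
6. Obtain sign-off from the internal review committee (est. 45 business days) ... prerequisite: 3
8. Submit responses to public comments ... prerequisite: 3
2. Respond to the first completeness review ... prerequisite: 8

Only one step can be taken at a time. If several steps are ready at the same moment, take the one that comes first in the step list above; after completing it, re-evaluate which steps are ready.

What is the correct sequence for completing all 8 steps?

3, 5, 6, 8, 1, 4, 7, 2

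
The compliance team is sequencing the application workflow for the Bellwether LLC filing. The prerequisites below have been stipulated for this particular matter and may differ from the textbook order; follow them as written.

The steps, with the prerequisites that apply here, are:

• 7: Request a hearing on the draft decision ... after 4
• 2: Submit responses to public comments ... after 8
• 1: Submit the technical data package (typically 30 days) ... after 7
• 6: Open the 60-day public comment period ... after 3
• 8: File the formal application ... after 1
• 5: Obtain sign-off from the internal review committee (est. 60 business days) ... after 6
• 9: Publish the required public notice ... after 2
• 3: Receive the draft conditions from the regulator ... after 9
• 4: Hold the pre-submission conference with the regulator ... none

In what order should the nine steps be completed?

4 7 1 8 2 9 3 6 5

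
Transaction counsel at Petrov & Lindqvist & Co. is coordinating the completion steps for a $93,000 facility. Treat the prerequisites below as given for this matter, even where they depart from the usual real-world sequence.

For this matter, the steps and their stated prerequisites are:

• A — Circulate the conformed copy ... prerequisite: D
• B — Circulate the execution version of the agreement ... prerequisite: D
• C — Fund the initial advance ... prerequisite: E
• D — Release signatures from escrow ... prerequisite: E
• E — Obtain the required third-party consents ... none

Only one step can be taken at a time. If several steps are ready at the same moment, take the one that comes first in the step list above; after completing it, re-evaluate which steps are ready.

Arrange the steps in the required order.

E has no prerequisites → E first.
Ready: C and D. C is listed earlier → C.
That leaves D as the only ready step → D.
Ready: A and B. A is listed earlier → A.
Next only B has its prerequisites met → B.

E, C, D, A, B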